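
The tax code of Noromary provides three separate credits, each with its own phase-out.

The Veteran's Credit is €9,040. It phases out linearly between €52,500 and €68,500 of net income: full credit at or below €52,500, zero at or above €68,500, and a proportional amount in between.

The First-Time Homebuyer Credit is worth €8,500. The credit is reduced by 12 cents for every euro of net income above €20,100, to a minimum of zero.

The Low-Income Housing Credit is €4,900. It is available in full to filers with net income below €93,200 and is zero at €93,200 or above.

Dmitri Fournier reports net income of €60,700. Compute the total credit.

€12,935

Veteran's Credit: €60,700 is €8,200 into a €16,000 phase-out range, leaving 7,800/16,000 of the credit: €9,040 × 7,800/16,000 = €4,407.
First-Time Homebuyer Credit: 12% of the €40,600 excess over €20,100 is €4,872; credit = €8,500 − €4,872 = €3,628.
Low-Income Housing Credit: €60,700 is below the €93,200 cutoff, so the full €4,900 applies.
Total: €4,407 + €3,628 + €4,900 = €12,935.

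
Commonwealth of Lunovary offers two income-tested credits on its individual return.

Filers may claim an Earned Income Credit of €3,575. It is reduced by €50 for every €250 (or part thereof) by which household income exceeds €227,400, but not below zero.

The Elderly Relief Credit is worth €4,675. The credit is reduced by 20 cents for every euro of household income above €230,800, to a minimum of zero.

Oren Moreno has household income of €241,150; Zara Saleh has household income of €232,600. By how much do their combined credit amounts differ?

Oren (€241,150): Earned Income Credit: income exceeds €227,400 by €13,750, which is 55 full-or-partial €250 increments; reduction = 55 × €50 = €2,750, leaving €825. Elderly Relief Credit: 20% of the €10,350 excess over €230,800 is €2,070; credit = €4,675 − €2,070 = €2,605. total €825 + €2,605 = €3,430
Zara (€232,600): Earned Income Credit: income exceeds €227,400 by €5,200, which is 21 full-or-partial €250 increments; reduction = 21 × €50 = €1,050, leaving €2,525. Elderly Relief Credit: 20% of the €1,800 excess over €230,800 is €360; credit = €4,675 − €360 = €4,315. total €2,525 + €4,315 = €6,840
Difference: |€3,430 − €6,840| = €3,410.

€3,410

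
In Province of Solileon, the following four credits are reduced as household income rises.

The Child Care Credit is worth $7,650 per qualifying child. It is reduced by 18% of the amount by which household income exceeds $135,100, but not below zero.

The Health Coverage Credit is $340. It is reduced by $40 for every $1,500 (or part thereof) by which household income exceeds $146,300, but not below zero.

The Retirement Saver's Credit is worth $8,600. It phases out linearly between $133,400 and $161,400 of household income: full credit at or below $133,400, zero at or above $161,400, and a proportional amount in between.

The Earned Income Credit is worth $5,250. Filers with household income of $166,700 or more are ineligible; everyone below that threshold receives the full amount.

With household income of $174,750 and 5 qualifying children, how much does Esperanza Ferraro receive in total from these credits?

Child Care Credit: base = 5 × $7,650 = $38,250. 18% of the $39,650 excess over $135,100 is $7,137; credit = $38,250 − $7,137 = $31,113.
Health Coverage Credit: income exceeds $146,300 by $28,450 → 19 increments × $40 = $760 ≥ base, so the credit is $0.
Retirement Saver's Credit: $174,750 is at or above $161,400, so the credit is $0.
Earned Income Credit: $174,750 meets or exceeds the $166,700 cutoff, so the credit is $0.
Total: $31,113 + $0 + $0 + $0 = $31,113.

$31,113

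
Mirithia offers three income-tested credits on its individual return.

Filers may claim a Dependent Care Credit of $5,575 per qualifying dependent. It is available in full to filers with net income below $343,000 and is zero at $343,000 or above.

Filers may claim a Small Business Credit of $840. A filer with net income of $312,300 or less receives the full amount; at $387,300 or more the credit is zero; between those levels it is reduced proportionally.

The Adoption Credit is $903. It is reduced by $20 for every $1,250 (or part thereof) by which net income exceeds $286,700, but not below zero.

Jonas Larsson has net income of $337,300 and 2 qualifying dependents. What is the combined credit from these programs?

$11,793

Dependent Care Credit: base = 2 × $5,575 = $11,150. $337,300 is below the $343,000 cutoff, so the full $11,150 applies.
Small Business Credit: $337,300 is $25,000 into a $75,000 phase-out range, leaving 50,000/75,000 of the credit: $840 × 50,000/75,000 = $560.
Adoption Credit: income exceeds $286,700 by $50,600, which is 41 full-or-partial $1,250 increments; reduction = 41 × $20 = $820, leaving $83.
Total: $11,150 + $560 + $83 = $11,793.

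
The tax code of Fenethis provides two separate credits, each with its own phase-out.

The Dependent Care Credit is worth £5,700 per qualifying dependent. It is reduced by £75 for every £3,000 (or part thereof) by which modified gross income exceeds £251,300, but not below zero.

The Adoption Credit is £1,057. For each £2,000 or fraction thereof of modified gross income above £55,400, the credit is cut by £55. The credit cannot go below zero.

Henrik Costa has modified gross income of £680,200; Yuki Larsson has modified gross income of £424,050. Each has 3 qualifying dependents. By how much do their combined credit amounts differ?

Henrik (£680,200): Dependent Care Credit: base = 3 × £5,700 = £17,100. income exceeds £251,300 by £428,900, which is 143 full-or-partial £3,000 increments; reduction = 143 × £75 = £10,725, leaving £6,375. Adoption Credit: income exceeds £55,400 by £624,800 → 313 increments × £55 = £17,215 ≥ base, so the credit is £0. total £6,375 + £0 = £6,375
Yuki (£424,050): Dependent Care Credit: base = 3 × £5,700 = £17,100. income exceeds £251,300 by £172,750, which is 58 full-or-partial £3,000 increments; reduction = 58 × £75 = £4,350, leaving £12,750. Adoption Credit: income exceeds £55,400 by £368,650 → 185 increments × £55 = £10,175 ≥ base, so the credit is £0. total £12,750 + £0 = £12,750
Difference: |£6,375 − £12,750| = £6,375.

£6,375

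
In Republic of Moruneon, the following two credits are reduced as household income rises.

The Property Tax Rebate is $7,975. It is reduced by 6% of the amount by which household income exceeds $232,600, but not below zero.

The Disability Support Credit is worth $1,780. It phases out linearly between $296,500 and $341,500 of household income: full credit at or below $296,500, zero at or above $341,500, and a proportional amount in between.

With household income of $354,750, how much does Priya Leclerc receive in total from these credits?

$646

Property Tax Rebate: 6% of the $122,150 excess over $232,600 is $7,329; credit = $7,975 − $7,329 = $646.
Disability Support Credit: $354,750 is at or above $341,500, so the credit is $0.
Total: $646 + $0 = $646.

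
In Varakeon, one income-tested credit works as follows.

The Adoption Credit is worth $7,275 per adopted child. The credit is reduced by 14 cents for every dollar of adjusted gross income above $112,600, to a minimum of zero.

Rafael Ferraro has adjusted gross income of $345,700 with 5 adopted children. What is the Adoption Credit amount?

Adoption Credit: base = 5 × $7,275 = $36,375. 14% of the $233,100 excess over $112,600 is $32,634; credit = $36,375 − $32,634 = $3,741.

$3,741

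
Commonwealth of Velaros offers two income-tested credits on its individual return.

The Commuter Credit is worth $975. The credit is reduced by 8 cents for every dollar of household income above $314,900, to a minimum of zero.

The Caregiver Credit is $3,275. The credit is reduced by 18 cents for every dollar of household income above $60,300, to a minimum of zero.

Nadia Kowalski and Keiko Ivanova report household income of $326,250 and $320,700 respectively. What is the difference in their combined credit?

Nadia ($326,250): Commuter Credit: 8% of the $11,350 excess over $314,900 is $908; credit = $975 − $908 = $67. Caregiver Credit: 18% of the $265,950 excess over $60,300 is $47,871 ≥ base, so the credit is $0. total $67 + $0 = $67
Keiko ($320,700): Commuter Credit: 8% of the $5,800 excess over $314,900 is $464; credit = $975 − $464 = $511. Caregiver Credit: 18% of the $260,400 excess over $60,300 is $46,872 ≥ base, so the credit is $0. total $511 + $0 = $511
Difference: |$67 − $511| = $444.

$444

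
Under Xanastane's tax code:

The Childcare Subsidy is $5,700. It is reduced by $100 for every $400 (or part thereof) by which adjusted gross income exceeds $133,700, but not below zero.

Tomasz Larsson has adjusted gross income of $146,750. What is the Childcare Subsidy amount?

$2,400

Childcare Subsidy: income exceeds $133,700 by $13,050, which is 33 full-or-partial $400 increments; reduction = 33 × $100 = $3,300, leaving $2,400.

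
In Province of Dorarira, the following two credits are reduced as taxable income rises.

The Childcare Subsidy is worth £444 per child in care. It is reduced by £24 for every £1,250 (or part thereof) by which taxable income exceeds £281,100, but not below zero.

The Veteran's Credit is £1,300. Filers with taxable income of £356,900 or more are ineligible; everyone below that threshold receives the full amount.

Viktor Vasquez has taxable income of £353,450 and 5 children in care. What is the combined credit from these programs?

Childcare Subsidy: base = 5 × £444 = £2,220. income exceeds £281,100 by £72,350, which is 58 full-or-partial £1,250 increments; reduction = 58 × £24 = £1,392, leaving £828.
Veteran's Credit: £353,450 is below the £356,900 cutoff, so the full £1,300 applies.
Total: £828 + £1,300 = £2,128.

£2,128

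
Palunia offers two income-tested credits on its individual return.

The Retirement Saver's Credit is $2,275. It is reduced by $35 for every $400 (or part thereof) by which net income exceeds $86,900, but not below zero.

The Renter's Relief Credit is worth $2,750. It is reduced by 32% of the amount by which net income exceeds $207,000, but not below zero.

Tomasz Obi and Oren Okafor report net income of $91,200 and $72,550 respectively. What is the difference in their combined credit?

$385

Tomasz ($91,200): Retirement Saver's Credit: income exceeds $86,900 by $4,300, which is 11 full-or-partial $400 increments; reduction = 11 × $35 = $385, leaving $1,890. Renter's Relief Credit: $91,200 is at or below the $207,000 threshold, so the full $2,750 applies. total $1,890 + $2,750 = $4,640
Oren ($72,550): Retirement Saver's Credit: $72,550 is at or below the $86,900 threshold, so the full $2,275 applies. Renter's Relief Credit: $72,550 is at or below the $207,000 threshold, so the full $2,750 applies. total $2,275 + $2,750 = $5,025
Difference: |$4,640 − $5,025| = $385.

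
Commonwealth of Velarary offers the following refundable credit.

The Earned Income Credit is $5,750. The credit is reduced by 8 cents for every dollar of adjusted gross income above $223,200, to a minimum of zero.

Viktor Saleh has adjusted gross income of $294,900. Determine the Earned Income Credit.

$14

Earned Income Credit: 8% of the $71,700 excess over $223,200 is $5,736; credit = $5,750 − $5,736 = $14.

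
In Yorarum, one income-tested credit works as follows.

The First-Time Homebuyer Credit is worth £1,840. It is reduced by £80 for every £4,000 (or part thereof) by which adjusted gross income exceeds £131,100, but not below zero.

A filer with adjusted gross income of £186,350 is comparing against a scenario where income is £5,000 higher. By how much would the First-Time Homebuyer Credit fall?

At £186,350 — income exceeds £131,100 by £55,250, which is 14 full-or-partial £4,000 increments; reduction = 14 × £80 = £1,120, leaving £720.
At £191,350 — income exceeds £131,100 by £60,250, which is 16 full-or-partial £4,000 increments; reduction = 16 × £80 = £1,280, leaving £560.
Lost: £720 − £560 = £160.

£160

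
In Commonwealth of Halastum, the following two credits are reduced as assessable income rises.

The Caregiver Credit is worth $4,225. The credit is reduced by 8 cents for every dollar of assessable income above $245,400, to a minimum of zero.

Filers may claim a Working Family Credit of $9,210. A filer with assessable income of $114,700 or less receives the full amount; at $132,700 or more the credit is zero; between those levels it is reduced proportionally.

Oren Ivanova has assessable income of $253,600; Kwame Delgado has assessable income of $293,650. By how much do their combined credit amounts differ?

Oren ($253,600): Caregiver Credit: 8% of the $8,200 excess over $245,400 is $656; credit = $4,225 − $656 = $3,569. Working Family Credit: $253,600 is at or above $132,700, so the credit is $0. total $3,569 + $0 = $3,569
Kwame ($293,650): Caregiver Credit: 8% of the $48,250 excess over $245,400 is $3,860; credit = $4,225 − $3,860 = $365. Working Family Credit: $293,650 is at or above $132,700, so the credit is $0. total $365 + $0 = $365
Difference: |$3,569 − $365| = $3,204.

$3,204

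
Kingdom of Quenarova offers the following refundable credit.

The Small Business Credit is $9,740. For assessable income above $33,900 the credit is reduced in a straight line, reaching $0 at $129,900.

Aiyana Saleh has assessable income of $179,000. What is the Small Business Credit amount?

$0

Small Business Credit: $179,000 is at or above $129,900, so the credit is $0.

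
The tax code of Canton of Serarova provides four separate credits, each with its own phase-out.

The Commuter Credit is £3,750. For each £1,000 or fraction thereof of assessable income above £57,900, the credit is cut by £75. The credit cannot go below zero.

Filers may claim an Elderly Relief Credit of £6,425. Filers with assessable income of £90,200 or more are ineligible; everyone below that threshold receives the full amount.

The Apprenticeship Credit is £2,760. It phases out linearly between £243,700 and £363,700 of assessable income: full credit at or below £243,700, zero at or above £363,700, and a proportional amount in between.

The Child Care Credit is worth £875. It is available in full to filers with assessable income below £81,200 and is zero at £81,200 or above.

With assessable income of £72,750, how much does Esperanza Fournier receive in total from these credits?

Commuter Credit: income exceeds £57,900 by £14,850, which is 15 full-or-partial £1,000 increments; reduction = 15 × £75 = £1,125, leaving £2,625.
Elderly Relief Credit: £72,750 is below the £90,200 cutoff, so the full £6,425 applies.
Apprenticeship Credit: £72,750 is at or below the £243,700 threshold, so the full £2,760 applies.
Child Care Credit: £72,750 is below the £81,200 cutoff, so the full £875 applies.
Total: £2,625 + £6,425 + £2,760 + £875 = £12,685.

£12,685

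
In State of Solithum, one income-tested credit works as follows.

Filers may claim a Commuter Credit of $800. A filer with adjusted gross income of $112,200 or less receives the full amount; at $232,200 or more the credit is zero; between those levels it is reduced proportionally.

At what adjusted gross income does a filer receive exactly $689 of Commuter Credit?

$689 is 689/800 of the full $800, so 111/800 of the $120,000 range has been used: income = $112,200 + $120,000 × 111/800 = $128,850.

$128,850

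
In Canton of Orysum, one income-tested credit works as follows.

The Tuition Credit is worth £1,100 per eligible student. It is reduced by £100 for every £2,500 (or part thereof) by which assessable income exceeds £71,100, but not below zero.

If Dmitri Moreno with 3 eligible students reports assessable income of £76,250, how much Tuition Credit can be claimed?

Tuition Credit: base = 3 × £1,100 = £3,300. income exceeds £71,100 by £5,150, which is 3 full-or-partial £2,500 increments; reduction = 3 × £100 = £300, leaving £3,000.

£3,000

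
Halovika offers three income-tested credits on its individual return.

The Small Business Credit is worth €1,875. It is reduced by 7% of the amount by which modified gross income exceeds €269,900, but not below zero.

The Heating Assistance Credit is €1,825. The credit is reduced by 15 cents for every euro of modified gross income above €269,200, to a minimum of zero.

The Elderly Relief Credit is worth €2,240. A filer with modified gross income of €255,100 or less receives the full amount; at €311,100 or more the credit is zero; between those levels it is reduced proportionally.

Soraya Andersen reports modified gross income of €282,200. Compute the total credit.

Small Business Credit: 7% of the €12,300 excess over €269,900 is €861; credit = €1,875 − €861 = €1,014.
Heating Assistance Credit: 15% of the €13,000 excess over €269,200 is €1,950 ≥ base, so the credit is €0.
Elderly Relief Credit: €282,200 is €27,100 into a €56,000 phase-out range, leaving 28,900/56,000 of the credit: €2,240 × 28,900/56,000 = €1,156.
Total: €1,014 + €0 + €1,156 = €2,170.

€2,170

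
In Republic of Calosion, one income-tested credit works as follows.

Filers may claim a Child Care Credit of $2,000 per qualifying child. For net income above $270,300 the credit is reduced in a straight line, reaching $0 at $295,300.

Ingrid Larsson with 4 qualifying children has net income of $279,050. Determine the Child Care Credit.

Child Care Credit: base = 4 × $2,000 = $8,000. $279,050 is $8,750 into a $25,000 phase-out range, leaving 16,250/25,000 of the credit: $8,000 × 16,250/25,000 = $5,200.

$5,200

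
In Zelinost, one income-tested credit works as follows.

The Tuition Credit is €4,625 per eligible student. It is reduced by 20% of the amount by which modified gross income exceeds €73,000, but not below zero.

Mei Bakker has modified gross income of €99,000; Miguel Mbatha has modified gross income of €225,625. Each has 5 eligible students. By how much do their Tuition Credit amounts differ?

Mei (€99,000): Tuition Credit: base = 5 × €4,625 = €23,125. 20% of the €26,000 excess over €73,000 is €5,200; credit = €23,125 − €5,200 = €17,925.
Miguel (€225,625): Tuition Credit: base = 5 × €4,625 = €23,125. 20% of the €152,625 excess over €73,000 is €30,525 ≥ base, so the credit is €0.
Difference: |€17,925 − €0| = €17,925.

€17,925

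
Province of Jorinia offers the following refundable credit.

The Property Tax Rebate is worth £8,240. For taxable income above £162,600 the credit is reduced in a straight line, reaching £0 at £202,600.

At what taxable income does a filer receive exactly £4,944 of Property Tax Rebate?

£4,944 is 4,944/8,240 of the full £8,240, so 3,296/8,240 of the £40,000 range has been used: income = £162,600 + £40,000 × 3,296/8,240 = £178,600.

£178,600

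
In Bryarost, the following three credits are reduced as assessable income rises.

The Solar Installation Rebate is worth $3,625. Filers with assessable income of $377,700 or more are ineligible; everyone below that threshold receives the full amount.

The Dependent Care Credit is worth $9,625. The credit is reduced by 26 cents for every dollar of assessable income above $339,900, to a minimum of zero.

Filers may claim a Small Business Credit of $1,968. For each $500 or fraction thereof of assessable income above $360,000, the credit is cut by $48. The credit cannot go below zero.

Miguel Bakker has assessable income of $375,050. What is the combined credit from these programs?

Solar Installation Rebate: $375,050 is below the $377,700 cutoff, so the full $3,625 applies.
Dependent Care Credit: 26% of the $35,150 excess over $339,900 is $9,139; credit = $9,625 − $9,139 = $486.
Small Business Credit: income exceeds $360,000 by $15,050, which is 31 full-or-partial $500 increments; reduction = 31 × $48 = $1,488, leaving $480.
Total: $3,625 + $486 + $480 = $4,591.

$4,591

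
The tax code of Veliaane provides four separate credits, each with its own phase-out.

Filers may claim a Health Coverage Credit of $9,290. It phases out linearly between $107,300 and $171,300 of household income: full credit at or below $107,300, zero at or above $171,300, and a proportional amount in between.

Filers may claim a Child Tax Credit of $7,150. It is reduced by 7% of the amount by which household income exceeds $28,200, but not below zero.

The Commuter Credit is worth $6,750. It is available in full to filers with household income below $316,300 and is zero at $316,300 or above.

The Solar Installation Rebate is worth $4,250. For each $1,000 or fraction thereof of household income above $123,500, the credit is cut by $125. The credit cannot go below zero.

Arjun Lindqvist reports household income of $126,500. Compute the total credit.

$17,397

Health Coverage Credit: $126,500 is $19,200 into a $64,000 phase-out range, leaving 44,800/64,000 of the credit: $9,290 × 44,800/64,000 = $6,503.
Child Tax Credit: 7% of the $98,300 excess over $28,200 is $6,881; credit = $7,150 − $6,881 = $269.
Commuter Credit: $126,500 is below the $316,300 cutoff, so the full $6,750 applies.
Solar Installation Rebate: income exceeds $123,500 by $3,000, which is 3 full-or-partial $1,000 increments; reduction = 3 × $125 = $375, leaving $3,875.
Total: $6,503 + $269 + $6,750 + $3,875 = $17,397.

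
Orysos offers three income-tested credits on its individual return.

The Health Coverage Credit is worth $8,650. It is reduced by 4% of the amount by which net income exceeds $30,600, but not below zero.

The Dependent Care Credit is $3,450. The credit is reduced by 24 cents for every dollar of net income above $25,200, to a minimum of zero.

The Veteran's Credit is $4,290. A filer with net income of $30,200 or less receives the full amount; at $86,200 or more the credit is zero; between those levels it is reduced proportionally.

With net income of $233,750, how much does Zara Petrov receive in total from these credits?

$524

Health Coverage Credit: 4% of the $203,150 excess over $30,600 is $8,126; credit = $8,650 − $8,126 = $524.
Dependent Care Credit: 24% of the $208,550 excess over $25,200 is $50,052 ≥ base, so the credit is $0.
Veteran's Credit: $233,750 is at or above $86,200, so the credit is $0.
Total: $524 + $0 + $0 = $524.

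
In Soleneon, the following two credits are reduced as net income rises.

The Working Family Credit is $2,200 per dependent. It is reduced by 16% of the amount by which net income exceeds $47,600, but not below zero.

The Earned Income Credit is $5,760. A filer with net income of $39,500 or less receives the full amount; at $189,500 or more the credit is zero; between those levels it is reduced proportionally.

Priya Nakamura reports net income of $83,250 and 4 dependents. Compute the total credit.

$7,176

Working Family Credit: base = 4 × $2,200 = $8,800. 16% of the $35,650 excess over $47,600 is $5,704; credit = $8,800 − $5,704 = $3,096.
Earned Income Credit: $83,250 is $43,750 into a $150,000 phase-out range, leaving 106,250/150,000 of the credit: $5,760 × 106,250/150,000 = $4,080.
Total: $3,096 + $4,080 = $7,176.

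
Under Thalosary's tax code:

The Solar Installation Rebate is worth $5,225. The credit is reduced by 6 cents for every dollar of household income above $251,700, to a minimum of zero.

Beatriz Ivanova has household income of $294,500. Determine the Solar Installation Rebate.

Solar Installation Rebate: 6% of the $42,800 excess over $251,700 is $2,568; credit = $5,225 − $2,568 = $2,657.

$2,657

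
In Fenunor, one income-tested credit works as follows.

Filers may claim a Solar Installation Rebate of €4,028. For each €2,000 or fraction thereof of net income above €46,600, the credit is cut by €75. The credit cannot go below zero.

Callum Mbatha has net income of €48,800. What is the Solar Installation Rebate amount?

€3,878

Solar Installation Rebate: income exceeds €46,600 by €2,200, which is 2 full-or-partial €2,000 increments; reduction = 2 × €75 = €150, leaving €3,878.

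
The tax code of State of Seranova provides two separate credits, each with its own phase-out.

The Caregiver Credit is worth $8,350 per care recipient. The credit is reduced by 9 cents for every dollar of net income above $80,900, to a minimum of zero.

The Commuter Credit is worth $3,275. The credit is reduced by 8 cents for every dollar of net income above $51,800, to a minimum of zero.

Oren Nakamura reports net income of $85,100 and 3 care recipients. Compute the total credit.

Caregiver Credit: base = 3 × $8,350 = $25,050. 9% of the $4,200 excess over $80,900 is $378; credit = $25,050 − $378 = $24,672.
Commuter Credit: 8% of the $33,300 excess over $51,800 is $2,664; credit = $3,275 − $2,664 = $611.
Total: $24,672 + $611 = $25,283.

$25,283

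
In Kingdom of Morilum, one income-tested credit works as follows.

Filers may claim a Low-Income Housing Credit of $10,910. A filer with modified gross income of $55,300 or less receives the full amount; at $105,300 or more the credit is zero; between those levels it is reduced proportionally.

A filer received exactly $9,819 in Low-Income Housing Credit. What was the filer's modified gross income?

$9,819 is 9,819/10,910 of the full $10,910, so 1,091/10,910 of the $50,000 range has been used: income = $55,300 + $50,000 × 1,091/10,910 = $60,300.

$60,300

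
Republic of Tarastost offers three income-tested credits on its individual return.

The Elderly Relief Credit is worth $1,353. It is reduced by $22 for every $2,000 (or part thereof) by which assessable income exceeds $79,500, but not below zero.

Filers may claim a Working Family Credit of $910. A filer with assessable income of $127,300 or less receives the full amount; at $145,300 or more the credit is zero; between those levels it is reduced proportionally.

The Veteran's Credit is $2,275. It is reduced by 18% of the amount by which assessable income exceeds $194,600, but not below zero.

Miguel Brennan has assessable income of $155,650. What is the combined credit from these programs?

$2,770

Elderly Relief Credit: income exceeds $79,500 by $76,150, which is 39 full-or-partial $2,000 increments; reduction = 39 × $22 = $858, leaving $495.
Working Family Credit: $155,650 is at or above $145,300, so the credit is $0.
Veteran's Credit: $155,650 is at or below the $194,600 threshold, so the full $2,275 applies.
Total: $495 + $0 + $2,275 = $2,770.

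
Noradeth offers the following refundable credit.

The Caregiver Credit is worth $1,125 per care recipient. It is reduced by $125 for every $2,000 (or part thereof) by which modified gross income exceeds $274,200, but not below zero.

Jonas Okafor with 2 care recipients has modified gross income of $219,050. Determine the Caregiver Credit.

Caregiver Credit: base = 2 × $1,125 = $2,250. $219,050 is at or below the $274,200 threshold, so the full $2,250 applies.

$2,250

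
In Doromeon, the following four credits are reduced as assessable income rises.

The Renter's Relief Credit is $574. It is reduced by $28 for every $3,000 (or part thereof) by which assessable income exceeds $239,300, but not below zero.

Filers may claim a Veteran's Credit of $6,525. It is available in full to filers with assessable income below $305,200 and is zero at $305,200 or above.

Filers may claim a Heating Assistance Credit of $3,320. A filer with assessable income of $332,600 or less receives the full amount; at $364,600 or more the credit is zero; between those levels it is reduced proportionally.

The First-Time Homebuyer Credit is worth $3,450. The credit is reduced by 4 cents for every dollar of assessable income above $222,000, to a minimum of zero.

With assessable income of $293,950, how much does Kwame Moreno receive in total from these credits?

$10,459

Renter's Relief Credit: income exceeds $239,300 by $54,650, which is 19 full-or-partial $3,000 increments; reduction = 19 × $28 = $532, leaving $42.
Veteran's Credit: $293,950 is below the $305,200 cutoff, so the full $6,525 applies.
Heating Assistance Credit: $293,950 is at or below the $332,600 threshold, so the full $3,320 applies.
First-Time Homebuyer Credit: 4% of the $71,950 excess over $222,000 is $2,878; credit = $3,450 − $2,878 = $572.
Total: $42 + $6,525 + $3,320 + $572 = $10,459.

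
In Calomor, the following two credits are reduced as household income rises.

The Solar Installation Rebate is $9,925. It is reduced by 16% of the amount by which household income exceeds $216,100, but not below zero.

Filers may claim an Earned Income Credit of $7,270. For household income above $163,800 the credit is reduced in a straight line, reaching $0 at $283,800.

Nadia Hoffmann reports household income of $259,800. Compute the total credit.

Solar Installation Rebate: 16% of the $43,700 excess over $216,100 is $6,992; credit = $9,925 − $6,992 = $2,933.
Earned Income Credit: $259,800 is $96,000 into a $120,000 phase-out range, leaving 24,000/120,000 of the credit: $7,270 × 24,000/120,000 = $1,454.
Total: $2,933 + $1,454 = $4,387.

$4,387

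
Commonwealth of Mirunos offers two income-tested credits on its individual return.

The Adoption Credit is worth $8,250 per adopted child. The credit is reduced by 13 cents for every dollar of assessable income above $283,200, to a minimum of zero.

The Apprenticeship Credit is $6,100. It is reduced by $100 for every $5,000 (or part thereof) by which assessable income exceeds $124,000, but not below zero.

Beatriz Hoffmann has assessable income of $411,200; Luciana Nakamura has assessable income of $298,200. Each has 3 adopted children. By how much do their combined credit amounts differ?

Beatriz ($411,200): Adoption Credit: base = 3 × $8,250 = $24,750. 13% of the $128,000 excess over $283,200 is $16,640; credit = $24,750 − $16,640 = $8,110. Apprenticeship Credit: income exceeds $124,000 by $287,200, which is 58 full-or-partial $5,000 increments; reduction = 58 × $100 = $5,800, leaving $300. total $8,110 + $300 = $8,410
Luciana ($298,200): Adoption Credit: base = 3 × $8,250 = $24,750. 13% of the $15,000 excess over $283,200 is $1,950; credit = $24,750 − $1,950 = $22,800. Apprenticeship Credit: income exceeds $124,000 by $174,200, which is 35 full-or-partial $5,000 increments; reduction = 35 × $100 = $3,500, leaving $2,600. total $22,800 + $2,600 = $25,400
Difference: |$8,410 − $25,400| = $16,990.

$16,990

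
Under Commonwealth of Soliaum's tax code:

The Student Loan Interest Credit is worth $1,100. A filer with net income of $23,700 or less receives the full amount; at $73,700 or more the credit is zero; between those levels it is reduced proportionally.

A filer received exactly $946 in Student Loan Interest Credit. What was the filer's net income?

$946 is 946/1,100 of the full $1,100, so 154/1,100 of the $50,000 range has been used: income = $23,700 + $50,000 × 154/1,100 = $30,700.

$30,700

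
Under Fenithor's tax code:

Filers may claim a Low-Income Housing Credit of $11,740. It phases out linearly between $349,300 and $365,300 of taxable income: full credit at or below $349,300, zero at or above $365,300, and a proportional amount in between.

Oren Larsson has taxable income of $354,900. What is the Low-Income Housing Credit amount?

Low-Income Housing Credit: $354,900 is $5,600 into a $16,000 phase-out range, leaving 10,400/16,000 of the credit: $11,740 × 10,400/16,000 = $7,631.

$7,631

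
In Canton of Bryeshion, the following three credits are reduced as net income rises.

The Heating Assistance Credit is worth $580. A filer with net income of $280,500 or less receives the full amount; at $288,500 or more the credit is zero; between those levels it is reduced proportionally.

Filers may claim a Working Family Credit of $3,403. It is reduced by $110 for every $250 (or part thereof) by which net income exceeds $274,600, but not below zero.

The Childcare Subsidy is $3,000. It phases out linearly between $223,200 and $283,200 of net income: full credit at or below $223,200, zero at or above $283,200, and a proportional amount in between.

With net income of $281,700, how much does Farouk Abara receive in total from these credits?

$781

Heating Assistance Credit: $281,700 is $1,200 into a $8,000 phase-out range, leaving 6,800/8,000 of the credit: $580 × 6,800/8,000 = $493.
Working Family Credit: income exceeds $274,600 by $7,100, which is 29 full-or-partial $250 increments; reduction = 29 × $110 = $3,190, leaving $213.
Childcare Subsidy: $281,700 is $58,500 into a $60,000 phase-out range, leaving 1,500/60,000 of the credit: $3,000 × 1,500/60,000 = $75.
Total: $493 + $213 + $75 = $781.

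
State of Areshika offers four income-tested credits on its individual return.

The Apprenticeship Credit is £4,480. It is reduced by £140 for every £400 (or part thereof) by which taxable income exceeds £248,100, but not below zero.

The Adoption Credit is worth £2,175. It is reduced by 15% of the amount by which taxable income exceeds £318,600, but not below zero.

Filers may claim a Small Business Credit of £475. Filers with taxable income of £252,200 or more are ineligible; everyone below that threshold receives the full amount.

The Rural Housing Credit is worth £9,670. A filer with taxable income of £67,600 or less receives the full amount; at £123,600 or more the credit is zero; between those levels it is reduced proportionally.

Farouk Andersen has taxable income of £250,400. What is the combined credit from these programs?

Apprenticeship Credit: income exceeds £248,100 by £2,300, which is 6 full-or-partial £400 increments; reduction = 6 × £140 = £840, leaving £3,640.
Adoption Credit: £250,400 is at or below the £318,600 threshold, so the full £2,175 applies.
Small Business Credit: £250,400 is below the £252,200 cutoff, so the full £475 applies.
Rural Housing Credit: £250,400 is at or above £123,600, so the credit is £0.
Total: £3,640 + £2,175 + £475 + £0 = £6,290.

£6,290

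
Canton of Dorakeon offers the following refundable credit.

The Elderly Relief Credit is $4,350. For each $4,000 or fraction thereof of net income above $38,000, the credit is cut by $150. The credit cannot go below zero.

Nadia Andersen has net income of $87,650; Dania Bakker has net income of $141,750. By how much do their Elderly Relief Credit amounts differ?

$1,950

Nadia ($87,650): Elderly Relief Credit: income exceeds $38,000 by $49,650, which is 13 full-or-partial $4,000 increments; reduction = 13 × $150 = $1,950, leaving $2,400.
Dania ($141,750): Elderly Relief Credit: income exceeds $38,000 by $103,750, which is 26 full-or-partial $4,000 increments; reduction = 26 × $150 = $3,900, leaving $450.
Difference: |$2,400 − $450| = $1,950.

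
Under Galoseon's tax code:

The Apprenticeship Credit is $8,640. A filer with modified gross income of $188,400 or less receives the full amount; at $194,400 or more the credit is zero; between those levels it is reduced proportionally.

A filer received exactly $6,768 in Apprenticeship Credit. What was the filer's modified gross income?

$6,768 is 6,768/8,640 of the full $8,640, so 1,872/8,640 of the $6,000 range has been used: income = $188,400 + $6,000 × 1,872/8,640 = $189,700.

$189,700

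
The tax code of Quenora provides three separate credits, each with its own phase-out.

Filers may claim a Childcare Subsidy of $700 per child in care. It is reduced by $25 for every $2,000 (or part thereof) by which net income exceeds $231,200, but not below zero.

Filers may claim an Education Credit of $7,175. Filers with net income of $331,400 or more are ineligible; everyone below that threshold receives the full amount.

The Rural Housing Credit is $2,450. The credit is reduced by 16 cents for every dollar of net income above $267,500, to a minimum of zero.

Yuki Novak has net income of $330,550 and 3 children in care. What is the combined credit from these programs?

Childcare Subsidy: base = 3 × $700 = $2,100. income exceeds $231,200 by $99,350, which is 50 full-or-partial $2,000 increments; reduction = 50 × $25 = $1,250, leaving $850.
Education Credit: $330,550 is below the $331,400 cutoff, so the full $7,175 applies.
Rural Housing Credit: 16% of the $63,050 excess over $267,500 is $10,088 ≥ base, so the credit is $0.
Total: $850 + $7,175 + $0 = $8,025.

$8,025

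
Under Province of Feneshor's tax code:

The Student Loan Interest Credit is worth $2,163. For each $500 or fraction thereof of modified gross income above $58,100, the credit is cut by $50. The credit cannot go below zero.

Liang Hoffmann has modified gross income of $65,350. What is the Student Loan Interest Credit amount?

Student Loan Interest Credit: income exceeds $58,100 by $7,250, which is 15 full-or-partial $500 increments; reduction = 15 × $50 = $750, leaving $1,413.

$1,413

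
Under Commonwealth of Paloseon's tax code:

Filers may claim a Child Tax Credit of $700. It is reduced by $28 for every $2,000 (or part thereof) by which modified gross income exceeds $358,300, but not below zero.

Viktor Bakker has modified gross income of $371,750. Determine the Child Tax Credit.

Child Tax Credit: income exceeds $358,300 by $13,450, which is 7 full-or-partial $2,000 increments; reduction = 7 × $28 = $196, leaving $504.

$504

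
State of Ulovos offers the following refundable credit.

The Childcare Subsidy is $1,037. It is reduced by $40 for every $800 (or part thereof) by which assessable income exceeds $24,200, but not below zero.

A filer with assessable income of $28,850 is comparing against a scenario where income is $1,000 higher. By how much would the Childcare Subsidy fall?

At $28,850 — income exceeds $24,200 by $4,650, which is 6 full-or-partial $800 increments; reduction = 6 × $40 = $240, leaving $797.
At $29,850 — income exceeds $24,200 by $5,650, which is 8 full-or-partial $800 increments; reduction = 8 × $40 = $320, leaving $717.
Lost: $797 − $717 = $80.

$80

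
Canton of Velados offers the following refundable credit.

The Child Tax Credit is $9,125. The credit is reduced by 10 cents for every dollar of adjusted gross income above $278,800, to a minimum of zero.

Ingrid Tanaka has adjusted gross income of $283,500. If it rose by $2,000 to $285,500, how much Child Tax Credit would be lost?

$200

At $283,500 — 10% of the $4,700 excess over $278,800 is $470; credit = $9,125 − $470 = $8,655.
At $285,500 — 10% of the $6,700 excess over $278,800 is $670; credit = $9,125 − $670 = $8,455.
Lost: $8,655 − $8,455 = $200.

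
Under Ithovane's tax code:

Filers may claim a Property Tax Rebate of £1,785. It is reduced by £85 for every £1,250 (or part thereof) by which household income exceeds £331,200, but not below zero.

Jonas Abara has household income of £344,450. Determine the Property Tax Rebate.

Property Tax Rebate: income exceeds £331,200 by £13,250, which is 11 full-or-partial £1,250 increments; reduction = 11 × £85 = £935, leaving £850.

£850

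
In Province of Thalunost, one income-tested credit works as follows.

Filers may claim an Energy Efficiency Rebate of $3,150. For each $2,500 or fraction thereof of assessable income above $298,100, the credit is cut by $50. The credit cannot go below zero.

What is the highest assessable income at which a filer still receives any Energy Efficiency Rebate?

$453,100

After 62 increments the reduction is 62 × $50 = $3,100, leaving $50; one more increment wipes it out. Increment 62 ends at excess 62 × $2,500 = $155,000, so the highest qualifying income is $298,100 + $155,000 = $453,100.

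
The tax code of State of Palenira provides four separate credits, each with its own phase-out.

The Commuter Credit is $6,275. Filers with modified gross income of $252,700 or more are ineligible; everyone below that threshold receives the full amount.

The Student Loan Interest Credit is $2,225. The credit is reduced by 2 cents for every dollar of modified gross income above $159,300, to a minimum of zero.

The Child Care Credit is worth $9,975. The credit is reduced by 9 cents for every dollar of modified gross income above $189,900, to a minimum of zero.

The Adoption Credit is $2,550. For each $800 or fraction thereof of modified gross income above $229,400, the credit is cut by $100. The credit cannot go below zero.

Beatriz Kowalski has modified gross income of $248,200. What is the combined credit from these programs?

$11,600

Commuter Credit: $248,200 is below the $252,700 cutoff, so the full $6,275 applies.
Student Loan Interest Credit: 2% of the $88,900 excess over $159,300 is $1,778; credit = $2,225 − $1,778 = $447.
Child Care Credit: 9% of the $58,300 excess over $189,900 is $5,247; credit = $9,975 − $5,247 = $4,728.
Adoption Credit: income exceeds $229,400 by $18,800, which is 24 full-or-partial $800 increments; reduction = 24 × $100 = $2,400, leaving $150.
Total: $6,275 + $447 + $4,728 + $150 = $11,600.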